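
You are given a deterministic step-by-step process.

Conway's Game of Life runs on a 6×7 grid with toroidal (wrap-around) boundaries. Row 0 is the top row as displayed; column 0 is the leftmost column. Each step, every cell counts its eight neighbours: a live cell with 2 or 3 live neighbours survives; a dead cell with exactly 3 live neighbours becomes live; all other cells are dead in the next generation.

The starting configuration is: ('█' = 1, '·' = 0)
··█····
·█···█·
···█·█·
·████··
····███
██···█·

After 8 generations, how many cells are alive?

step 0: ··█····
·█···█·
···█·█·
·████··
····███
██···█·
step 1: █·█···█
··█·█··
·█·█·█·
··█···█
······█
██··██·
step 2: █·█·█·█
█·█·███
·█·███·
█·█··██
·█····█
·█···█·
step 3: ··█·█··
··█····
·······
··██···
·██····
·██··█·
step 4: ··█····
···█···
··██···
·███···
·······
·······
step 5: ·······
···█···
·█··█··
·█·█···
··█····
·······
step 6: ·······
·······
···██··
·█·█···
··█····
·······
step 7: ·······
·······
··███··
···██··
··█····
·······
step 8: ·······
···█···
··█·█··
····█··
···█···
·······

5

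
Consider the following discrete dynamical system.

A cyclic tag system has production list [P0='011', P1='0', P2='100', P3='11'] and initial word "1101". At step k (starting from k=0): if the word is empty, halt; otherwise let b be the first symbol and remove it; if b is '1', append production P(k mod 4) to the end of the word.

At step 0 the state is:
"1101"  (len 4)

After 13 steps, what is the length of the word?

7

k=0  "1101"  (len 4)
k=1  "101011"  (len 6)
k=2  "010110"  (len 6)
k=3  "10110"  (len 5)
k=4  "011011"  (len 6)
k=5  "11011"  (len 5)
k=6  "10110"  (len 5)
k=7  "0110100"  (len 7)
k=8  "110100"  (len 6)
k=9  "10100011"  (len 8)
k=10  "01000110"  (len 8)
k=11  "1000110"  (len 7)
k=12  "00011011"  (len 8)
k=13  "0011011"  (len 7)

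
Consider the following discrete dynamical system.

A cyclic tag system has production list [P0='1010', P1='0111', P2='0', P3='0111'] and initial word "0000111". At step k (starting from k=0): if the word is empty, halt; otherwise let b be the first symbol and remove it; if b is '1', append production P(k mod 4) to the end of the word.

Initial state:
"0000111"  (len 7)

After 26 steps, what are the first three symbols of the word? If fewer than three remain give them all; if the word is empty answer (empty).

100

step 0: "0000111"  (len 7)
step 1: "000111"  (len 6)
step 2: "00111"  (len 5)
step 3: "0111"  (len 4)
step 4: "111"  (len 3)
step 5: "111010"  (len 6)
step 6: "110100111"  (len 9)
step 7: "101001110"  (len 9)
step 8: "010011100111"  (len 12)
step 9: "10011100111"  (len 11)
step 10: "00111001110111"  (len 14)
step 11: "0111001110111"  (len 13)
step 12: "111001110111"  (len 12)
step 13: "110011101111010"  (len 15)
step 14: "100111011110100111"  (len 18)
step 15: "001110111101001110"  (len 18)
step 16: "01110111101001110"  (len 17)
step 17: "1110111101001110"  (len 16)
step 18: "1101111010011100111"  (len 19)
step 19: "1011110100111001110"  (len 19)
step 20: "0111101001110011100111"  (len 22)
step 21: "111101001110011100111"  (len 21)
step 22: "111010011100111001110111"  (len 24)
step 23: "110100111001110011101110"  (len 24)
step 24: "101001110011100111011100111"  (len 27)
step 25: "010011100111001110111001111010"  (len 30)
step 26: "10011100111001110111001111010"  (len 29)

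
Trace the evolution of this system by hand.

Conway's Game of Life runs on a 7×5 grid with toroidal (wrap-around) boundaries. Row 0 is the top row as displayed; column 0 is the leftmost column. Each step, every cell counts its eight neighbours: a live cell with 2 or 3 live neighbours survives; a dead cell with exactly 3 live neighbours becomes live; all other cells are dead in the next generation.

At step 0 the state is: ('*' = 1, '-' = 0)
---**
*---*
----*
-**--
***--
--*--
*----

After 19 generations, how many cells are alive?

11

[0] ---**
*---*
----*
-**--
***--
--*--
*----
[1] ---*-
*----
-*-**
--**-
*--*-
*-*--
---**
[2] ---*-
*-**-
**-**
**---
---*-
***--
--***
[3] -*---
*----
---*-
-*-*-
----*
**---
*---*
[4] -*--*
-----
--*-*
--***
-**-*
-*---
----*
[5] *----
*--*-
--*-*
----*
-*--*
-***-
-----
[6] ----*
**-*-
*---*
----*
-*--*
****-
-**--
[7] ---**
-*-*-
-*-*-
---**
-*--*
---**
----*
[8] *-***
*--*-
*--*-
---**
--*--
---**
*----
[9] *-**-
*----
*-**-
--***
--*--
---**
***--
[10] *-**-
*----
*-*--
----*
--*--
*--**
*----
[11] *----
*-**-
**--*
-*-*-
*----
**-**
*-*--
[12] *-**-
--**-
-----
-**--
---*-
--**-
--**-
[13] -----
-****
-*-*-
--*--
-*-*-
----*
-----
[14] --**-
**-**
**--*
-*-*-
--**-
-----
-----
[15] ****-
-----
-----
-*-*-
--**-
-----
-----
[16] -**--
-**--
-----
---*-
--**-
-----
-**--
[17] *--*-
-**--
--*--
--**-
--**-
-*-*-
-**--
[18] *--*-
-***-
-----
-*---
-*--*
-*-*-
**-**
[19] -----
-****
-*---
*----
-*---
-*-*-
-*-*-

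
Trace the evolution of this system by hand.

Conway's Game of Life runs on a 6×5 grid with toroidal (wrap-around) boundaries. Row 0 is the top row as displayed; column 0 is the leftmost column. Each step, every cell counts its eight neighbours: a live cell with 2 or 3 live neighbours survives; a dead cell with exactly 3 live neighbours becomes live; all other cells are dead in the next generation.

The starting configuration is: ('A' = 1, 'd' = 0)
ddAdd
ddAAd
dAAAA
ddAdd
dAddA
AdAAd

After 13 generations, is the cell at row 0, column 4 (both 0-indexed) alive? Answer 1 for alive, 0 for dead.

1

[0] ddAdd
ddAAd
dAAAA
ddAdd
dAddA
AdAAd
[1] ddddA
ddddA
dAddA
ddddA
AAddA
AdAAA
[2] ddddd
dddAA
dddAA
dAdAA
dAAdd
ddAdd
[3] dddAd
dddAA
ddddd
dAddA
AAddd
dAAdd
[4] dddAA
dddAA
AddAA
dAddd
ddddd
AAAdd
[5] dAddd
ddAdd
AdAAd
AdddA
AdAdd
AAAAA
[6] ddddA
ddAAd
AdAAd
AdAdd
ddAdd
dddAA
[7] ddAdA
dAAdd
ddddd
ddAdA
dAAdA
dddAA
[8] AAAdA
dAAAd
dAAAd
AAAdd
dAAdA
dAddA
[9] ddddA
ddddd
ddddA
ddddA
ddddA
ddddA
[10] ddddd
ddddd
ddddd
AddAA
AddAA
AddAA
[11] ddddA
ddddd
ddddA
AddAd
dAAdd
AddAd
[12] ddddA
ddddd
ddddA
AAAAA
AAAAd
AAAAA
[13] dAAdA
ddddd
dAAdA
ddddd
ddddd
ddddd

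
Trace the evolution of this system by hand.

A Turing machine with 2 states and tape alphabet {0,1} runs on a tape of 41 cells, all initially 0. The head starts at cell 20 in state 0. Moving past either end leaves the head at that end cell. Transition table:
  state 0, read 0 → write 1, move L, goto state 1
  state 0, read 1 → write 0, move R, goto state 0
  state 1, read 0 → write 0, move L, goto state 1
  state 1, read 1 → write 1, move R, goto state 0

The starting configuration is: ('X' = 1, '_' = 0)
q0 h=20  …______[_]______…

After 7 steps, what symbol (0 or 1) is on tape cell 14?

k=0  q0 h=20  …______[_]______…
k=1  q1 h=19  …______[_]X_____…
k=2  q1 h=18  …______[_]_X____…
k=3  q1 h=17  …______[_]__X___…
k=4  q1 h=16  …______[_]___X__…
k=5  q1 h=15  …______[_]____X_…
k=6  q1 h=14  …______[_]_____X…
k=7  q1 h=13  …______[_]______…

0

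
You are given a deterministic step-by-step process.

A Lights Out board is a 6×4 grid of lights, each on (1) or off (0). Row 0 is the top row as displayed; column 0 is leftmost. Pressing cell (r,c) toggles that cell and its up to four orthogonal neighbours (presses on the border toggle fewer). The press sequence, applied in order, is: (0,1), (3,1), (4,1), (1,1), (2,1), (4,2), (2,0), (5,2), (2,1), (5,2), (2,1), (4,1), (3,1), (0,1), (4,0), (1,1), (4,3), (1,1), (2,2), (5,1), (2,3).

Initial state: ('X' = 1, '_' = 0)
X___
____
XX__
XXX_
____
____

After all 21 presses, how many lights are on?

gen 0: X___
____
XX__
XXX_
____
____
gen 1: _XX_
_X__
XX__
XXX_
____
____
gen 2: _XX_
_X__
X___
____
_X__
____
gen 3: _XX_
_X__
X___
_X__
X_X_
_X__
gen 4: __X_
X_X_
XX__
_X__
X_X_
_X__
gen 5: __X_
XXX_
__X_
____
X_X_
_X__
gen 6: __X_
XXX_
__X_
__X_
XX_X
_XX_
gen 7: __X_
_XX_
XXX_
X_X_
XX_X
_XX_
gen 8: __X_
_XX_
XXX_
X_X_
XXXX
___X
gen 9: __X_
__X_
____
XXX_
XXXX
___X
gen 10: __X_
__X_
____
XXX_
XX_X
_XX_
gen 11: __X_
_XX_
XXX_
X_X_
XX_X
_XX_
gen 12: __X_
_XX_
XXX_
XXX_
__XX
__X_
gen 13: __X_
_XX_
X_X_
____
_XXX
__X_
gen 14: XX__
__X_
X_X_
____
_XXX
__X_
gen 15: XX__
__X_
X_X_
X___
X_XX
X_X_
gen 16: X___
XX__
XXX_
X___
X_XX
X_X_
gen 17: X___
XX__
XXX_
X__X
X___
X_XX
gen 18: XX__
__X_
X_X_
X__X
X___
X_XX
gen 19: XX__
____
XX_X
X_XX
X___
X_XX
gen 20: XX__
____
XX_X
X_XX
XX__
_X_X
gen 21: XX__
___X
XXX_
X_X_
XX__
_X_X

12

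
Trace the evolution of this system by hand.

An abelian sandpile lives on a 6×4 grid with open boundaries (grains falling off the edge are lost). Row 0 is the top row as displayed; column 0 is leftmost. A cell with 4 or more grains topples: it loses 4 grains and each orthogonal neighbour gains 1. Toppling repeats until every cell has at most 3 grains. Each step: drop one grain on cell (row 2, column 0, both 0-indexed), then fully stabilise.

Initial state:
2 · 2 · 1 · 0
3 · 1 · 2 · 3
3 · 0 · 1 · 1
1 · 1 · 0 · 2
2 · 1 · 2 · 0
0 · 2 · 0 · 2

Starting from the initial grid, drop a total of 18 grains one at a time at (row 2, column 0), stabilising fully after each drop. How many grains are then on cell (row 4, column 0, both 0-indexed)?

3

[0] 2 · 2 · 1 · 0
3 · 1 · 2 · 3
3 · 0 · 1 · 1
1 · 1 · 0 · 2
2 · 1 · 2 · 0
0 · 2 · 0 · 2
[1] 3 · 2 · 1 · 0
0 · 2 · 2 · 3
1 · 1 · 1 · 1
2 · 1 · 0 · 2
2 · 1 · 2 · 0
0 · 2 · 0 · 2
[2] 3 · 2 · 1 · 0
0 · 2 · 2 · 3
2 · 1 · 1 · 1
2 · 1 · 0 · 2
2 · 1 · 2 · 0
0 · 2 · 0 · 2
[3] 3 · 2 · 1 · 0
0 · 2 · 2 · 3
3 · 1 · 1 · 1
2 · 1 · 0 · 2
2 · 1 · 2 · 0
0 · 2 · 0 · 2
[4] 3 · 2 · 1 · 0
1 · 2 · 2 · 3
0 · 2 · 1 · 1
3 · 1 · 0 · 2
2 · 1 · 2 · 0
0 · 2 · 0 · 2
[5] 3 · 2 · 1 · 0
1 · 2 · 2 · 3
1 · 2 · 1 · 1
3 · 1 · 0 · 2
2 · 1 · 2 · 0
0 · 2 · 0 · 2
[6] 3 · 2 · 1 · 0
1 · 2 · 2 · 3
2 · 2 · 1 · 1
3 · 1 · 0 · 2
2 · 1 · 2 · 0
0 · 2 · 0 · 2
[7] 3 · 2 · 1 · 0
1 · 2 · 2 · 3
3 · 2 · 1 · 1
3 · 1 · 0 · 2
2 · 1 · 2 · 0
0 · 2 · 0 · 2
[8] 3 · 2 · 1 · 0
2 · 2 · 2 · 3
1 · 3 · 1 · 1
0 · 2 · 0 · 2
3 · 1 · 2 · 0
0 · 2 · 0 · 2
[9] 3 · 2 · 1 · 0
2 · 2 · 2 · 3
2 · 3 · 1 · 1
0 · 2 · 0 · 2
3 · 1 · 2 · 0
0 · 2 · 0 · 2
[10] 3 · 2 · 1 · 0
2 · 2 · 2 · 3
3 · 3 · 1 · 1
0 · 2 · 0 · 2
3 · 1 · 2 · 0
0 · 2 · 0 · 2
[11] 3 · 2 · 1 · 0
3 · 3 · 2 · 3
1 · 0 · 2 · 1
1 · 3 · 0 · 2
3 · 1 · 2 · 0
0 · 2 · 0 · 2
[12] 3 · 2 · 1 · 0
3 · 3 · 2 · 3
2 · 0 · 2 · 1
1 · 3 · 0 · 2
3 · 1 · 2 · 0
0 · 2 · 0 · 2
[13] 3 · 2 · 1 · 0
3 · 3 · 2 · 3
3 · 0 · 2 · 1
1 · 3 · 0 · 2
3 · 1 · 2 · 0
0 · 2 · 0 · 2
[14] 1 · 0 · 2 · 0
2 · 1 · 3 · 3
1 · 2 · 2 · 1
2 · 3 · 0 · 2
3 · 1 · 2 · 0
0 · 2 · 0 · 2
[15] 1 · 0 · 2 · 0
2 · 1 · 3 · 3
2 · 2 · 2 · 1
2 · 3 · 0 · 2
3 · 1 · 2 · 0
0 · 2 · 0 · 2
[16] 1 · 0 · 2 · 0
2 · 1 · 3 · 3
3 · 2 · 2 · 1
2 · 3 · 0 · 2
3 · 1 · 2 · 0
0 · 2 · 0 · 2
[17] 1 · 0 · 2 · 0
3 · 1 · 3 · 3
0 · 3 · 2 · 1
3 · 3 · 0 · 2
3 · 1 · 2 · 0
0 · 2 · 0 · 2
[18] 1 · 0 · 2 · 0
3 · 1 · 3 · 3
1 · 3 · 2 · 1
3 · 3 · 0 · 2
3 · 1 · 2 · 0
0 · 2 · 0 · 2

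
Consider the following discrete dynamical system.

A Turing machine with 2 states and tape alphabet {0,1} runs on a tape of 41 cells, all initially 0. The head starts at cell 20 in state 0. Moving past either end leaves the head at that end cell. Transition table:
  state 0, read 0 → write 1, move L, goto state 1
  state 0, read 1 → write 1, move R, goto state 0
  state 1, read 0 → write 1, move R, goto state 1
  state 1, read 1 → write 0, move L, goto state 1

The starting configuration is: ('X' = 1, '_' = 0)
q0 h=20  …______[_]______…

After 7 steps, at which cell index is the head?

21

step 0: q0 h=20  …______[_]______…
step 1: q1 h=19  …______[_]X_____…
step 2: q1 h=20  …_____X[X]______…
step 3: q1 h=19  …______[X]______…
step 4: q1 h=18  …______[_]______…
step 5: q1 h=19  …_____X[_]______…
step 6: q1 h=20  …____XX[_]______…
step 7: q1 h=21  …___XXX[_]______…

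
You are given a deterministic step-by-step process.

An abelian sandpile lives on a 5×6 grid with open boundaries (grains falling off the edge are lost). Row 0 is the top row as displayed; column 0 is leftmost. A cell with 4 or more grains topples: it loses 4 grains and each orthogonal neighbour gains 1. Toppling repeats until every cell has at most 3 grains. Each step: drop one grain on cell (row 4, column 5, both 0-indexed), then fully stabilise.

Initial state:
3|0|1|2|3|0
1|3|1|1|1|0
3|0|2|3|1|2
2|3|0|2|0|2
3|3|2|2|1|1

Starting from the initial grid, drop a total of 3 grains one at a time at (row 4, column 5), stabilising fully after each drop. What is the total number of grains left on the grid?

49

t=0: 3|0|1|2|3|0
1|3|1|1|1|0
3|0|2|3|1|2
2|3|0|2|0|2
3|3|2|2|1|1
t=1: 3|0|1|2|3|0
1|3|1|1|1|0
3|0|2|3|1|2
2|3|0|2|0|2
3|3|2|2|1|2
t=2: 3|0|1|2|3|0
1|3|1|1|1|0
3|0|2|3|1|2
2|3|0|2|0|2
3|3|2|2|1|3
t=3: 3|0|1|2|3|0
1|3|1|1|1|0
3|0|2|3|1|2
2|3|0|2|0|3
3|3|2|2|2|0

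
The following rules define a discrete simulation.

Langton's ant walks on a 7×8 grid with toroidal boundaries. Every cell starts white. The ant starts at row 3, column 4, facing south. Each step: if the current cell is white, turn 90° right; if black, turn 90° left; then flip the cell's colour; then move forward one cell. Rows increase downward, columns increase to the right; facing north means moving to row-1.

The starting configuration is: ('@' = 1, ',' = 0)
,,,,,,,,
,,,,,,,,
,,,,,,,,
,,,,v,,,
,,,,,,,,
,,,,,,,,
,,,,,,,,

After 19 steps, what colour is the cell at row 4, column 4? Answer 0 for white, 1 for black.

1

t=0: ,,,,,,,,
,,,,,,,,
,,,,,,,,
,,,,v,,,
,,,,,,,,
,,,,,,,,
,,,,,,,,
t=1: ,,,,,,,,
,,,,,,,,
,,,,,,,,
,,,<@,,,
,,,,,,,,
,,,,,,,,
,,,,,,,,
t=2: ,,,,,,,,
,,,,,,,,
,,,^,,,,
,,,@@,,,
,,,,,,,,
,,,,,,,,
,,,,,,,,
t=3: ,,,,,,,,
,,,,,,,,
,,,@>,,,
,,,@@,,,
,,,,,,,,
,,,,,,,,
,,,,,,,,
t=4: ,,,,,,,,
,,,,,,,,
,,,@@,,,
,,,@v,,,
,,,,,,,,
,,,,,,,,
,,,,,,,,
t=5: ,,,,,,,,
,,,,,,,,
,,,@@,,,
,,,@,>,,
,,,,,,,,
,,,,,,,,
,,,,,,,,
t=6: ,,,,,,,,
,,,,,,,,
,,,@@,,,
,,,@,@,,
,,,,,v,,
,,,,,,,,
,,,,,,,,
t=7: ,,,,,,,,
,,,,,,,,
,,,@@,,,
,,,@,@,,
,,,,<@,,
,,,,,,,,
,,,,,,,,
t=8: ,,,,,,,,
,,,,,,,,
,,,@@,,,
,,,@^@,,
,,,,@@,,
,,,,,,,,
,,,,,,,,
t=9: ,,,,,,,,
,,,,,,,,
,,,@@,,,
,,,@@>,,
,,,,@@,,
,,,,,,,,
,,,,,,,,
t=10: ,,,,,,,,
,,,,,,,,
,,,@@^,,
,,,@@,,,
,,,,@@,,
,,,,,,,,
,,,,,,,,
t=11: ,,,,,,,,
,,,,,,,,
,,,@@@>,
,,,@@,,,
,,,,@@,,
,,,,,,,,
,,,,,,,,
t=12: ,,,,,,,,
,,,,,,,,
,,,@@@@,
,,,@@,v,
,,,,@@,,
,,,,,,,,
,,,,,,,,
t=13: ,,,,,,,,
,,,,,,,,
,,,@@@@,
,,,@@<@,
,,,,@@,,
,,,,,,,,
,,,,,,,,
t=14: ,,,,,,,,
,,,,,,,,
,,,@@^@,
,,,@@@@,
,,,,@@,,
,,,,,,,,
,,,,,,,,
t=15: ,,,,,,,,
,,,,,,,,
,,,@<,@,
,,,@@@@,
,,,,@@,,
,,,,,,,,
,,,,,,,,
t=16: ,,,,,,,,
,,,,,,,,
,,,@,,@,
,,,@v@@,
,,,,@@,,
,,,,,,,,
,,,,,,,,
t=17: ,,,,,,,,
,,,,,,,,
,,,@,,@,
,,,@,>@,
,,,,@@,,
,,,,,,,,
,,,,,,,,
t=18: ,,,,,,,,
,,,,,,,,
,,,@,^@,
,,,@,,@,
,,,,@@,,
,,,,,,,,
,,,,,,,,
t=19: ,,,,,,,,
,,,,,,,,
,,,@,@>,
,,,@,,@,
,,,,@@,,
,,,,,,,,
,,,,,,,,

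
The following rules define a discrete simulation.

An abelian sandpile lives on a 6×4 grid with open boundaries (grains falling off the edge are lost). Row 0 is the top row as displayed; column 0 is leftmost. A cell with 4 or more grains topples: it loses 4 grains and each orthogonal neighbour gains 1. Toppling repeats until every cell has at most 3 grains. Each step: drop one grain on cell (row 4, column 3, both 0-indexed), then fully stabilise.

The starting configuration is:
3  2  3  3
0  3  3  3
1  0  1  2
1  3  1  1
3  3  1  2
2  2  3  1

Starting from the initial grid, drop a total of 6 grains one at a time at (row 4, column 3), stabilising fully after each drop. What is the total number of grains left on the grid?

51

t=0: 3  2  3  3
0  3  3  3
1  0  1  2
1  3  1  1
3  3  1  2
2  2  3  1
t=1: 3  2  3  3
0  3  3  3
1  0  1  2
1  3  1  1
3  3  1  3
2  2  3  1
t=2: 3  2  3  3
0  3  3  3
1  0  1  2
1  3  1  2
3  3  2  0
2  2  3  2
t=3: 3  2  3  3
0  3  3  3
1  0  1  2
1  3  1  2
3  3  2  1
2  2  3  2
t=4: 3  2  3  3
0  3  3  3
1  0  1  2
1  3  1  2
3  3  2  2
2  2  3  2
t=5: 3  2  3  3
0  3  3  3
1  0  1  2
1  3  1  2
3  3  2  3
2  2  3  2
t=6: 3  2  3  3
0  3  3  3
1  0  1  2
1  3  1  3
3  3  3  0
2  2  3  3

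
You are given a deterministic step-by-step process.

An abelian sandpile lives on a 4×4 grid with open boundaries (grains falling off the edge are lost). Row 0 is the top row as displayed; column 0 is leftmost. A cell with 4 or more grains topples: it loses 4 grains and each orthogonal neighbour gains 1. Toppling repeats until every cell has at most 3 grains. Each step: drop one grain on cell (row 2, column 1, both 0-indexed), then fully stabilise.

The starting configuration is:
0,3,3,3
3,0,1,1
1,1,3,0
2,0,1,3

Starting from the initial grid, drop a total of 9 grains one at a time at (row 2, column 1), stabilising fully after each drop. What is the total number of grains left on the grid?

34

gen 0: 0,3,3,3
3,0,1,1
1,1,3,0
2,0,1,3
gen 1: 0,3,3,3
3,0,1,1
1,2,3,0
2,0,1,3
gen 2: 0,3,3,3
3,0,1,1
1,3,3,0
2,0,1,3
gen 3: 0,3,3,3
3,1,2,1
2,1,0,1
2,1,2,3
gen 4: 0,3,3,3
3,1,2,1
2,2,0,1
2,1,2,3
gen 5: 0,3,3,3
3,1,2,1
2,3,0,1
2,1,2,3
gen 6: 0,3,3,3
3,2,2,1
3,0,1,1
2,2,2,3
gen 7: 0,3,3,3
3,2,2,1
3,1,1,1
2,2,2,3
gen 8: 0,3,3,3
3,2,2,1
3,2,1,1
2,2,2,3
gen 9: 0,3,3,3
3,2,2,1
3,3,1,1
2,2,2,3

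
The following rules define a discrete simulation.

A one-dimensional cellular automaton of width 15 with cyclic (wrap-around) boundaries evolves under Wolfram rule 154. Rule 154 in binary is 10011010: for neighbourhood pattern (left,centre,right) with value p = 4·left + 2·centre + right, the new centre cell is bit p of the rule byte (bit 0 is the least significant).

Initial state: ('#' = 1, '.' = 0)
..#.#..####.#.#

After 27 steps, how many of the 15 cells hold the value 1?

gen 0: ..#.#..####.#.#
gen 1: ##...#####.....
gen 2: #.#.#####.#...#
gen 3: ....####...#.##
gen 4: #..####.#.#..#.
gen 5: .#####.....##..
gen 6: #####.#...##.#.
gen 7: ####...#.##....
gen 8: ###.#.#..#.#..#
gen 9: ##.....##...###
gen 10: #.#...##.#.####
gen 11: ...#.##....####
gen 12: #.#..#.#..####.
gen 13: ...##...#####..
gen 14: ..##.#.#####.#.
gen 15: .##....####...#
gen 16: .#.#..####.#.#.
gen 17: #...#####.....#
gen 18: .#.#####.#...##
gen 19: ...####...#.##.
gen 20: ..####.#.#..#.#
gen 21: #####.....##...
gen 22: ####.#...##.#.#
gen 23: ###...#.##....#
gen 24: ##.#.#..#.#..##
gen 25: #.....##...####
gen 26: .#...##.#.#####
gen 27: ..#.##....####.

7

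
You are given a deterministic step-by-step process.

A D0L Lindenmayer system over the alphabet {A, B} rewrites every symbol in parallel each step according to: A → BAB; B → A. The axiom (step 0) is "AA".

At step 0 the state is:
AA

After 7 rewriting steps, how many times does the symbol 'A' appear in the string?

170

step 0: AA
step 1: BABBAB
step 2: ABABAABABA
step 3: BABABABABABBABABABABAB
step 4: ABABABABABABABABABABAABABABABABABABABABABA
step 5: BABABABABABABABABABABABABABABABABABABABABABBABABABABABABABABABABABABABABABABABABABABAB
step 6: ABABABABABABABABABABABABABABABABABABABABABABABABABABABABAB…BABABABABABABABABABABABABABABABABABABABABABABABABABABABABA  (len 170)
step 7: BABABABABABABABABABABABABABABABABABABABABABABABABABABABABA…ABABABABABABABABABABABABABABABABABABABABABABABABABABABABAB  (len 342)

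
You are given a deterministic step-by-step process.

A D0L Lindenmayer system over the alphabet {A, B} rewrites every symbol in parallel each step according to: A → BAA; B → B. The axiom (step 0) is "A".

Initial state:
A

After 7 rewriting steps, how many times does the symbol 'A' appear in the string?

t=0: A
t=1: BAA
t=2: BBAABAA
t=3: BBBAABAABBAABAA
t=4: BBBBAABAABBAABAABBBAABAABBAABAA
t=5: BBBBBAABAABBAABAABBBAABAABBAABAABBBBAABAABBAABAABBBAABAABBAABAA
t=6: BBBBBBAABAABBAABAABBBAABAABBAABAABBBBAABAABBAABAABBBAABAAB…AABAABBAABAABBBAABAABBAABAABBBBAABAABBAABAABBBAABAABBAABAA  (len 127)
t=7: BBBBBBBAABAABBAABAABBBAABAABBAABAABBBBAABAABBAABAABBBAABAA…AABAABBAABAABBBAABAABBAABAABBBBAABAABBAABAABBBAABAABBAABAA  (len 255)

128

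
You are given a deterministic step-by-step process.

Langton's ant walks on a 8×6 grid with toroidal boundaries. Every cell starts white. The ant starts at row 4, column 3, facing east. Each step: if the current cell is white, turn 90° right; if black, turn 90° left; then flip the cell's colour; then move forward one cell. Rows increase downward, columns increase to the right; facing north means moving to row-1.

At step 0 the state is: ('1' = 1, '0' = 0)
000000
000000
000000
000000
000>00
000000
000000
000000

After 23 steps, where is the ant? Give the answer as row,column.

2,2

k=0  000000
000000
000000
000000
000>00
000000
000000
000000
k=1  000000
000000
000000
000000
000100
000v00
000000
000000
k=2  000000
000000
000000
000000
000100
00<100
000000
000000
k=3  000000
000000
000000
000000
00^100
001100
000000
000000
k=4  000000
000000
000000
000000
001>00
001100
000000
000000
k=5  000000
000000
000000
000^00
001000
001100
000000
000000
k=6  000000
000000
000000
0001>0
001000
001100
000000
000000
k=7  000000
000000
000000
000110
0010v0
001100
000000
000000
k=8  000000
000000
000000
000110
001<10
001100
000000
000000
k=9  000000
000000
000000
000^10
001110
001100
000000
000000
k=10  000000
000000
000000
00<010
001110
001100
000000
000000
k=11  000000
000000
00^000
001010
001110
001100
000000
000000
k=12  000000
000000
001>00
001010
001110
001100
000000
000000
k=13  000000
000000
001100
001v10
001110
001100
000000
000000
k=14  000000
000000
001100
00<110
001110
001100
000000
000000
k=15  000000
000000
001100
000110
00v110
001100
000000
000000
k=16  000000
000000
001100
000110
000>10
001100
000000
000000
k=17  000000
000000
001100
000^10
000010
001100
000000
000000
k=18  000000
000000
001100
00<010
000010
001100
000000
000000
k=19  000000
000000
00^100
001010
000010
001100
000000
000000
k=20  000000
000000
0<0100
001010
000010
001100
000000
000000
k=21  000000
0^0000
010100
001010
000010
001100
000000
000000
k=22  000000
01>000
010100
001010
000010
001100
000000
000000
k=23  000000
011000
01v100
001010
000010
001100
000000
000000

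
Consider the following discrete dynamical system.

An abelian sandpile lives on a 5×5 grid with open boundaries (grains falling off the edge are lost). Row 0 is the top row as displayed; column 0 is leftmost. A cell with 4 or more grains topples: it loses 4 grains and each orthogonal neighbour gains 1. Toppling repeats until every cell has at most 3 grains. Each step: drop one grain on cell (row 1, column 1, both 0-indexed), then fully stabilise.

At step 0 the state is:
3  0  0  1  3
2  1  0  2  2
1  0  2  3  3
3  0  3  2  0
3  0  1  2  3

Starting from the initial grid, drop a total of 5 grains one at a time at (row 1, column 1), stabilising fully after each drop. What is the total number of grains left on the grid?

gen 0: 3  0  0  1  3
2  1  0  2  2
1  0  2  3  3
3  0  3  2  0
3  0  1  2  3
gen 1: 3  0  0  1  3
2  2  0  2  2
1  0  2  3  3
3  0  3  2  0
3  0  1  2  3
gen 2: 3  0  0  1  3
2  3  0  2  2
1  0  2  3  3
3  0  3  2  0
3  0  1  2  3
gen 3: 3  1  0  1  3
3  0  1  2  2
1  1  2  3  3
3  0  3  2  0
3  0  1  2  3
gen 4: 3  1  0  1  3
3  1  1  2  2
1  1  2  3  3
3  0  3  2  0
3  0  1  2  3
gen 5: 3  1  0  1  3
3  2  1  2  2
1  1  2  3  3
3  0  3  2  0
3  0  1  2  3

45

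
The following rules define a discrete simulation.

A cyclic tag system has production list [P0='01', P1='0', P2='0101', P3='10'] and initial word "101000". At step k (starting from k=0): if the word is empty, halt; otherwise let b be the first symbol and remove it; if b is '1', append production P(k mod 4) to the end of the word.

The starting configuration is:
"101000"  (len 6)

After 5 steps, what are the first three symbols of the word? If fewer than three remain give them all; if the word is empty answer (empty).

001

k=0  "101000"  (len 6)
k=1  "0100001"  (len 7)
k=2  "100001"  (len 6)
k=3  "000010101"  (len 9)
k=4  "00010101"  (len 8)
k=5  "0010101"  (len 7)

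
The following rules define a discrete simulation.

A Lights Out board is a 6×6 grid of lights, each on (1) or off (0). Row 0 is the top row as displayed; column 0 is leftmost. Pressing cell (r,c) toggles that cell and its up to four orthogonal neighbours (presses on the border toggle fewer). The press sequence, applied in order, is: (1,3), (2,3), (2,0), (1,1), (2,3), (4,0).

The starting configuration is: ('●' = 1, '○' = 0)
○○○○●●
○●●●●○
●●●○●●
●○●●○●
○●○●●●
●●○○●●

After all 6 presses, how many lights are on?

21

0) ○○○○●●
○●●●●○
●●●○●●
●○●●○●
○●○●●●
●●○○●●
1) ○○○●●●
○●○○○○
●●●●●●
●○●●○●
○●○●●●
●●○○●●
2) ○○○●●●
○●○●○○
●●○○○●
●○●○○●
○●○●●●
●●○○●●
3) ○○○●●●
●●○●○○
○○○○○●
○○●○○●
○●○●●●
●●○○●●
4) ○●○●●●
○○●●○○
○●○○○●
○○●○○●
○●○●●●
●●○○●●
5) ○●○●●●
○○●○○○
○●●●●●
○○●●○●
○●○●●●
●●○○●●
6) ○●○●●●
○○●○○○
○●●●●●
●○●●○●
●○○●●●
○●○○●●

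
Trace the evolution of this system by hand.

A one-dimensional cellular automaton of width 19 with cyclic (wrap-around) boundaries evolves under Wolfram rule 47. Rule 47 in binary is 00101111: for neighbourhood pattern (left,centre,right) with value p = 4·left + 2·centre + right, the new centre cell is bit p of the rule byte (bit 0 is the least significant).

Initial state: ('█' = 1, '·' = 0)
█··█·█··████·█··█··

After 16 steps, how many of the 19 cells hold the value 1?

k=0  █··█·█··████·█··█··
k=1  █·████·██···██·██·█
k=2  ·██···██··███·██·██
k=3  ██··███··██··██·██·
k=4  █··██···██··██·██·█
k=5  ··██··███··██·██·██
k=6  ·██··██···██·██·██·
k=7  ██··██··███·██·██··
k=8  █··██··██··██·██··█
k=9  ··██··██··██·██··██
k=10  ·██··██··██·██··██·
k=11  ██··██··██·██··██··
k=12  █··██··██·██··██··█
k=13  ··██··██·██··██··██
k=14  ·██··██·██··██··██·
k=15  ██··██·██··██··██··
k=16  █··██·██··██··██··█

10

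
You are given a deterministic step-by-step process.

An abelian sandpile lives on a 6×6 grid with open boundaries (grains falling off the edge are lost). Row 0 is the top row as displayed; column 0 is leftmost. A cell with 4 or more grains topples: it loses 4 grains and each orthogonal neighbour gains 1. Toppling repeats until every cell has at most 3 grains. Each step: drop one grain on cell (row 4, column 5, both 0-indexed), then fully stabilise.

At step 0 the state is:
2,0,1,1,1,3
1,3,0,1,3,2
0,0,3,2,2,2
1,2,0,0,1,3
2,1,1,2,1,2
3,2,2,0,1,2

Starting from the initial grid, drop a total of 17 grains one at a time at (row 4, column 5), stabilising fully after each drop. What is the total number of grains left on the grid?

57

gen 0: 2,0,1,1,1,3
1,3,0,1,3,2
0,0,3,2,2,2
1,2,0,0,1,3
2,1,1,2,1,2
3,2,2,0,1,2
gen 1: 2,0,1,1,1,3
1,3,0,1,3,2
0,0,3,2,2,2
1,2,0,0,1,3
2,1,1,2,1,3
3,2,2,0,1,2
gen 2: 2,0,1,1,1,3
1,3,0,1,3,2
0,0,3,2,2,3
1,2,0,0,2,0
2,1,1,2,2,1
3,2,2,0,1,3
gen 3: 2,0,1,1,1,3
1,3,0,1,3,2
0,0,3,2,2,3
1,2,0,0,2,0
2,1,1,2,2,2
3,2,2,0,1,3
gen 4: 2,0,1,1,1,3
1,3,0,1,3,2
0,0,3,2,2,3
1,2,0,0,2,0
2,1,1,2,2,3
3,2,2,0,1,3
gen 5: 2,0,1,1,1,3
1,3,0,1,3,2
0,0,3,2,2,3
1,2,0,0,2,1
2,1,1,2,3,1
3,2,2,0,2,0
gen 6: 2,0,1,1,1,3
1,3,0,1,3,2
0,0,3,2,2,3
1,2,0,0,2,1
2,1,1,2,3,2
3,2,2,0,2,0
gen 7: 2,0,1,1,1,3
1,3,0,1,3,2
0,0,3,2,2,3
1,2,0,0,2,1
2,1,1,2,3,3
3,2,2,0,2,0
gen 8: 2,0,1,1,1,3
1,3,0,1,3,2
0,0,3,2,2,3
1,2,0,0,3,2
2,1,1,3,0,1
3,2,2,0,3,1
gen 9: 2,0,1,1,1,3
1,3,0,1,3,2
0,0,3,2,2,3
1,2,0,0,3,2
2,1,1,3,0,2
3,2,2,0,3,1
gen 10: 2,0,1,1,1,3
1,3,0,1,3,2
0,0,3,2,2,3
1,2,0,0,3,2
2,1,1,3,0,3
3,2,2,0,3,1
gen 11: 2,0,1,1,1,3
1,3,0,1,3,2
0,0,3,2,2,3
1,2,0,0,3,3
2,1,1,3,1,0
3,2,2,0,3,2
gen 12: 2,0,1,1,1,3
1,3,0,1,3,2
0,0,3,2,2,3
1,2,0,0,3,3
2,1,1,3,1,1
3,2,2,0,3,2
gen 13: 2,0,1,1,1,3
1,3,0,1,3,2
0,0,3,2,2,3
1,2,0,0,3,3
2,1,1,3,1,2
3,2,2,0,3,2
gen 14: 2,0,1,1,1,3
1,3,0,1,3,2
0,0,3,2,2,3
1,2,0,0,3,3
2,1,1,3,1,3
3,2,2,0,3,2
gen 15: 2,0,1,1,3,0
1,3,0,2,1,1
0,0,3,3,1,2
1,2,0,1,1,2
2,1,1,3,3,1
3,2,2,0,3,3
gen 16: 2,0,1,1,3,0
1,3,0,2,1,1
0,0,3,3,1,2
1,2,0,1,1,2
2,1,1,3,3,2
3,2,2,0,3,3
gen 17: 2,0,1,1,3,0
1,3,0,2,1,1
0,0,3,3,1,2
1,2,0,1,1,2
2,1,1,3,3,3
3,2,2,0,3,3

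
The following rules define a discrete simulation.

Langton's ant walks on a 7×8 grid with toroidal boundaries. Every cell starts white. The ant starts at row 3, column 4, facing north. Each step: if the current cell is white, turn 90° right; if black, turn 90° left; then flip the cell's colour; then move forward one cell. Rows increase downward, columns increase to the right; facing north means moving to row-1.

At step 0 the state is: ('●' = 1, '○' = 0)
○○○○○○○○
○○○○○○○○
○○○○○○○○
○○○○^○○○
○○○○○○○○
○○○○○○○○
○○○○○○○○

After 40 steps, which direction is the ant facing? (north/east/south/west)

north

gen 0: ○○○○○○○○
○○○○○○○○
○○○○○○○○
○○○○^○○○
○○○○○○○○
○○○○○○○○
○○○○○○○○
gen 1: ○○○○○○○○
○○○○○○○○
○○○○○○○○
○○○○●>○○
○○○○○○○○
○○○○○○○○
○○○○○○○○
gen 2: ○○○○○○○○
○○○○○○○○
○○○○○○○○
○○○○●●○○
○○○○○v○○
○○○○○○○○
○○○○○○○○
gen 3: ○○○○○○○○
○○○○○○○○
○○○○○○○○
○○○○●●○○
○○○○<●○○
○○○○○○○○
○○○○○○○○
gen 4: ○○○○○○○○
○○○○○○○○
○○○○○○○○
○○○○^●○○
○○○○●●○○
○○○○○○○○
○○○○○○○○
gen 5: ○○○○○○○○
○○○○○○○○
○○○○○○○○
○○○<○●○○
○○○○●●○○
○○○○○○○○
○○○○○○○○
gen 6: ○○○○○○○○
○○○○○○○○
○○○^○○○○
○○○●○●○○
○○○○●●○○
○○○○○○○○
○○○○○○○○
gen 7: ○○○○○○○○
○○○○○○○○
○○○●>○○○
○○○●○●○○
○○○○●●○○
○○○○○○○○
○○○○○○○○
gen 8: ○○○○○○○○
○○○○○○○○
○○○●●○○○
○○○●v●○○
○○○○●●○○
○○○○○○○○
○○○○○○○○
gen 9: ○○○○○○○○
○○○○○○○○
○○○●●○○○
○○○<●●○○
○○○○●●○○
○○○○○○○○
○○○○○○○○
gen 10: ○○○○○○○○
○○○○○○○○
○○○●●○○○
○○○○●●○○
○○○v●●○○
○○○○○○○○
○○○○○○○○
gen 11: ○○○○○○○○
○○○○○○○○
○○○●●○○○
○○○○●●○○
○○<●●●○○
○○○○○○○○
○○○○○○○○
gen 12: ○○○○○○○○
○○○○○○○○
○○○●●○○○
○○^○●●○○
○○●●●●○○
○○○○○○○○
○○○○○○○○
gen 13: ○○○○○○○○
○○○○○○○○
○○○●●○○○
○○●>●●○○
○○●●●●○○
○○○○○○○○
○○○○○○○○
gen 14: ○○○○○○○○
○○○○○○○○
○○○●●○○○
○○●●●●○○
○○●v●●○○
○○○○○○○○
○○○○○○○○
gen 15: ○○○○○○○○
○○○○○○○○
○○○●●○○○
○○●●●●○○
○○●○>●○○
○○○○○○○○
○○○○○○○○
gen 16: ○○○○○○○○
○○○○○○○○
○○○●●○○○
○○●●^●○○
○○●○○●○○
○○○○○○○○
○○○○○○○○
gen 17: ○○○○○○○○
○○○○○○○○
○○○●●○○○
○○●<○●○○
○○●○○●○○
○○○○○○○○
○○○○○○○○
gen 18: ○○○○○○○○
○○○○○○○○
○○○●●○○○
○○●○○●○○
○○●v○●○○
○○○○○○○○
○○○○○○○○
gen 19: ○○○○○○○○
○○○○○○○○
○○○●●○○○
○○●○○●○○
○○<●○●○○
○○○○○○○○
○○○○○○○○
gen 20: ○○○○○○○○
○○○○○○○○
○○○●●○○○
○○●○○●○○
○○○●○●○○
○○v○○○○○
○○○○○○○○
gen 21: ○○○○○○○○
○○○○○○○○
○○○●●○○○
○○●○○●○○
○○○●○●○○
○<●○○○○○
○○○○○○○○
gen 22: ○○○○○○○○
○○○○○○○○
○○○●●○○○
○○●○○●○○
○^○●○●○○
○●●○○○○○
○○○○○○○○
gen 23: ○○○○○○○○
○○○○○○○○
○○○●●○○○
○○●○○●○○
○●>●○●○○
○●●○○○○○
○○○○○○○○
gen 24: ○○○○○○○○
○○○○○○○○
○○○●●○○○
○○●○○●○○
○●●●○●○○
○●v○○○○○
○○○○○○○○
gen 25: ○○○○○○○○
○○○○○○○○
○○○●●○○○
○○●○○●○○
○●●●○●○○
○●○>○○○○
○○○○○○○○
gen 26: ○○○○○○○○
○○○○○○○○
○○○●●○○○
○○●○○●○○
○●●●○●○○
○●○●○○○○
○○○v○○○○
gen 27: ○○○○○○○○
○○○○○○○○
○○○●●○○○
○○●○○●○○
○●●●○●○○
○●○●○○○○
○○<●○○○○
gen 28: ○○○○○○○○
○○○○○○○○
○○○●●○○○
○○●○○●○○
○●●●○●○○
○●^●○○○○
○○●●○○○○
gen 29: ○○○○○○○○
○○○○○○○○
○○○●●○○○
○○●○○●○○
○●●●○●○○
○●●>○○○○
○○●●○○○○
gen 30: ○○○○○○○○
○○○○○○○○
○○○●●○○○
○○●○○●○○
○●●^○●○○
○●●○○○○○
○○●●○○○○
gen 31: ○○○○○○○○
○○○○○○○○
○○○●●○○○
○○●○○●○○
○●<○○●○○
○●●○○○○○
○○●●○○○○
gen 32: ○○○○○○○○
○○○○○○○○
○○○●●○○○
○○●○○●○○
○●○○○●○○
○●v○○○○○
○○●●○○○○
gen 33: ○○○○○○○○
○○○○○○○○
○○○●●○○○
○○●○○●○○
○●○○○●○○
○●○>○○○○
○○●●○○○○
gen 34: ○○○○○○○○
○○○○○○○○
○○○●●○○○
○○●○○●○○
○●○○○●○○
○●○●○○○○
○○●v○○○○
gen 35: ○○○○○○○○
○○○○○○○○
○○○●●○○○
○○●○○●○○
○●○○○●○○
○●○●○○○○
○○●○>○○○
gen 36: ○○○○v○○○
○○○○○○○○
○○○●●○○○
○○●○○●○○
○●○○○●○○
○●○●○○○○
○○●○●○○○
gen 37: ○○○<●○○○
○○○○○○○○
○○○●●○○○
○○●○○●○○
○●○○○●○○
○●○●○○○○
○○●○●○○○
gen 38: ○○○●●○○○
○○○○○○○○
○○○●●○○○
○○●○○●○○
○●○○○●○○
○●○●○○○○
○○●^●○○○
gen 39: ○○○●●○○○
○○○○○○○○
○○○●●○○○
○○●○○●○○
○●○○○●○○
○●○●○○○○
○○●●>○○○
gen 40: ○○○●●○○○
○○○○○○○○
○○○●●○○○
○○●○○●○○
○●○○○●○○
○●○●^○○○
○○●●○○○○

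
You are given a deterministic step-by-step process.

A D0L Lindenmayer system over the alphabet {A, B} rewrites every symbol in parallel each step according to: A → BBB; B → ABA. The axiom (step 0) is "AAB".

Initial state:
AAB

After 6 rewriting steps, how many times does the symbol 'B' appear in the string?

[0] AAB
[1] BBBBBBABA
[2] ABAABAABAABAABAABABBBABABBB
[3] BBBABABBBBBBABABBBBBBABABBBBBBABABBBBBBABABBBBBBABABBBABAABAABABBBABABBBABAABAABA
[4] ABAABAABABBBABABBBABAABAABAABAABAABABBBABABBBABAABAABAABAA…ABBBABAABAABABBBABABBBABAABAABABBBABABBBBBBABABBBBBBABABBB  (len 243)
[5] BBBABABBBBBBABABBBBBBABABBBABAABAABABBBABABBBABAABAABABBBA…AABAABAABAABABBBABABBBABAABAABAABAABAABABBBABABBBABAABAABA  (len 729)
[6] ABAABAABABBBABABBBABAABAABAABAABAABABBBABABBBABAABAABAABAA…ABBBABAABAABABBBABABBBABAABAABABBBABABBBBBBABABBBBBBABABBB  (len 2187)

1261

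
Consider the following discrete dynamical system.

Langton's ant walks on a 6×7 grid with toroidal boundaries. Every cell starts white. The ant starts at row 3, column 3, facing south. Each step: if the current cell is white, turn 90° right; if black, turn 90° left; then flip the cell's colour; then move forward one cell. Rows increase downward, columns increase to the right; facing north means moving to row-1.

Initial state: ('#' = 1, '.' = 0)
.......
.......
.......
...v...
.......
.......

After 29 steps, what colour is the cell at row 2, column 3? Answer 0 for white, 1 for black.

0

t=0: .......
.......
.......
...v...
.......
.......
t=1: .......
.......
.......
..<#...
.......
.......
t=2: .......
.......
..^....
..##...
.......
.......
t=3: .......
.......
..#>...
..##...
.......
.......
t=4: .......
.......
..##...
..#v...
.......
.......
t=5: .......
.......
..##...
..#.>..
.......
.......
t=6: .......
.......
..##...
..#.#..
....v..
.......
t=7: .......
.......
..##...
..#.#..
...<#..
.......
t=8: .......
.......
..##...
..#^#..
...##..
.......
t=9: .......
.......
..##...
..##>..
...##..
.......
t=10: .......
.......
..##^..
..##...
...##..
.......
t=11: .......
.......
..###>.
..##...
...##..
.......
t=12: .......
.......
..####.
..##.v.
...##..
.......
t=13: .......
.......
..####.
..##<#.
...##..
.......
t=14: .......
.......
..##^#.
..####.
...##..
.......
t=15: .......
.......
..#<.#.
..####.
...##..
.......
t=16: .......
.......
..#..#.
..#v##.
...##..
.......
t=17: .......
.......
..#..#.
..#.>#.
...##..
.......
t=18: .......
.......
..#.^#.
..#..#.
...##..
.......
t=19: .......
.......
..#.#>.
..#..#.
...##..
.......
t=20: .......
.....^.
..#.#..
..#..#.
...##..
.......
t=21: .......
.....#>
..#.#..
..#..#.
...##..
.......
t=22: .......
.....##
..#.#.v
..#..#.
...##..
.......
t=23: .......
.....##
..#.#<#
..#..#.
...##..
.......
t=24: .......
.....^#
..#.###
..#..#.
...##..
.......
t=25: .......
....<.#
..#.###
..#..#.
...##..
.......
t=26: ....^..
....#.#
..#.###
..#..#.
...##..
.......
t=27: ....#>.
....#.#
..#.###
..#..#.
...##..
.......
t=28: ....##.
....#v#
..#.###
..#..#.
...##..
.......
t=29: ....##.
....<##
..#.###
..#..#.
...##..
.......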